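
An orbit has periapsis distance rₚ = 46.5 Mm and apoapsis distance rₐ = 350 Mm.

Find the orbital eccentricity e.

Convert to SI: rₚ = 46.5 Mm = 4.65e+07 m; rₐ = 350 Mm = 3.5e+08 m.
e = (rₐ − rₚ) / (rₐ + rₚ).
e = (3.5e+08 − 4.65e+07) / (3.5e+08 + 4.65e+07) = 3.035e+08 / 3.965e+08 ≈ 0.7654.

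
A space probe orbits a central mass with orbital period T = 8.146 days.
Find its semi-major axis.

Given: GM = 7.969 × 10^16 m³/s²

Convert to SI: T = 8.146 days = 703814 s.
Invert Kepler's third law: a = (GM · T² / (4π²))^(1/3).
Substituting T = 703814 s and GM = 7.969e+16 m³/s²:
a = (7.969e+16 · (703814)² / (4π²))^(1/3) m
a ≈ 1e+09 m = 1000 Mm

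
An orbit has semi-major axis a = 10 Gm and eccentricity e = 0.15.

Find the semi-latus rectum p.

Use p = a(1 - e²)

Convert to SI: a = 10 Gm = 1e+10 m.
p = a (1 − e²).
p = 1e+10 · (1 − (0.15)²) = 1e+10 · 0.9775 ≈ 9.775e+09 m = 9.775 Gm.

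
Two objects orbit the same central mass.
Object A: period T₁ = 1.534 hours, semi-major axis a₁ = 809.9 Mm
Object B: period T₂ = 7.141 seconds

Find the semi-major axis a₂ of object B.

Convert to SI: T₁ = 1.534 hours = 5522.4 s; a₁ = 809.9 Mm = 8.099e+08 m.
Kepler's third law: (T₁/T₂)² = (a₁/a₂)³ ⇒ a₂ = a₁ · (T₂/T₁)^(2/3).
T₂/T₁ = 7.141 / 5522.4 = 0.0012931.
a₂ = 8.099e+08 · (0.0012931)^(2/3) m ≈ 9.613e+06 m = 9.613 Mm.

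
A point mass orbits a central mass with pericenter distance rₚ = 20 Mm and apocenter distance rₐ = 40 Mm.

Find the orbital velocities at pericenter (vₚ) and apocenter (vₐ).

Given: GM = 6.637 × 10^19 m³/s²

Convert to SI: rₚ = 20 Mm = 2e+07 m; rₐ = 40 Mm = 4e+07 m.
Use the vis-viva equation v² = GM(2/r − 1/a) with a = (rₚ + rₐ)/2 = (2e+07 + 4e+07)/2 = 3e+07 m.
vₚ = √(GM · (2/rₚ − 1/a)) = √(6.637e+19 · (2/2e+07 − 1/3e+07)) m/s ≈ 2.103e+06 m/s = 2103 km/s.
vₐ = √(GM · (2/rₐ − 1/a)) = √(6.637e+19 · (2/4e+07 − 1/3e+07)) m/s ≈ 1.052e+06 m/s = 1052 km/s.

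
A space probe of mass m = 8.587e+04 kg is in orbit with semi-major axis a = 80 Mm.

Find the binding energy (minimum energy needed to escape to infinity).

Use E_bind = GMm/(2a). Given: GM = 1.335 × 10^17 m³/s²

Convert to SI: a = 80 Mm = 8e+07 m.
Total orbital energy is E = −GMm/(2a); binding energy is E_bind = −E = GMm/(2a).
E_bind = 1.335e+17 · 8.587e+04 / (2 · 8e+07) J ≈ 7.165e+13 J = 71.65 TJ.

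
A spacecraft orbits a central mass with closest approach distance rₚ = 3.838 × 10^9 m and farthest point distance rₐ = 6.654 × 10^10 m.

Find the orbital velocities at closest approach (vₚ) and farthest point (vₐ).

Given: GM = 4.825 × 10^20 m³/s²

Use the vis-viva equation v² = GM(2/r − 1/a) with a = (rₚ + rₐ)/2 = (3.838e+09 + 6.654e+10)/2 = 3.5189e+10 m.
vₚ = √(GM · (2/rₚ − 1/a)) = √(4.825e+20 · (2/3.838e+09 − 1/3.5189e+10)) m/s ≈ 4.876e+05 m/s = 487.6 km/s.
vₐ = √(GM · (2/rₐ − 1/a)) = √(4.825e+20 · (2/6.654e+10 − 1/3.5189e+10)) m/s ≈ 2.812e+04 m/s = 28.12 km/s.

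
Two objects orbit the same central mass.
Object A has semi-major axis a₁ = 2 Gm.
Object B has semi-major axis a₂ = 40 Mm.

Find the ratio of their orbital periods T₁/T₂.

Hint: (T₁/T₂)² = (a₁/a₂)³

Convert to SI: a₁ = 2 Gm = 2e+09 m; a₂ = 40 Mm = 4e+07 m.
From Kepler's third law, (T₁/T₂)² = (a₁/a₂)³, so T₁/T₂ = (a₁/a₂)^(3/2).
a₁/a₂ = 2e+09 / 4e+07 = 50.
T₁/T₂ = (50)^(3/2) ≈ 353.6.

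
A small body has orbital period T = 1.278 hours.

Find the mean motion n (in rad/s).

Convert to SI: T = 1.278 hours = 4600.8 s.
n = 2π / T.
n = 2π / 4600.8 s ≈ 0.001366 rad/s.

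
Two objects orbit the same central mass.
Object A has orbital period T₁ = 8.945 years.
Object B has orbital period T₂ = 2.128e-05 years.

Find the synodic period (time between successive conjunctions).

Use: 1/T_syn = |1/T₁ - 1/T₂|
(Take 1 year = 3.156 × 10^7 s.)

Convert to SI: T₁ = 8.945 years = 2.82304e+08 s; T₂ = 2.128e-05 years = 671.597 s.
T_syn = |T₁ · T₂ / (T₁ − T₂)|.
T_syn = |2.82304e+08 · 671.597 / (2.82304e+08 − 671.597)| s ≈ 671.6 s = 2.128e-05 years.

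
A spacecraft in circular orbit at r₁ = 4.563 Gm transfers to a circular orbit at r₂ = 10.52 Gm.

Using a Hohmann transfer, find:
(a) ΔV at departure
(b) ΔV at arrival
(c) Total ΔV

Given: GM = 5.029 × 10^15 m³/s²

Convert to SI: r₁ = 4.563 Gm = 4.563e+09 m; r₂ = 10.52 Gm = 1.052e+10 m.
Transfer semi-major axis: a_t = (r₁ + r₂)/2 = (4.563e+09 + 1.052e+10)/2 = 7.5415e+09 m.
Circular speeds: v₁ = √(GM/r₁) = 1049.82 m/s, v₂ = √(GM/r₂) = 691.406 m/s.
Transfer speeds (vis-viva v² = GM(2/r − 1/a_t)): v₁ᵗ = 1239.92 m/s, v₂ᵗ = 537.811 m/s.
(a) ΔV₁ = |v₁ᵗ − v₁| ≈ 190.1 m/s = 190.1 m/s.
(b) ΔV₂ = |v₂ − v₂ᵗ| ≈ 153.6 m/s = 153.6 m/s.
(c) ΔV_total = ΔV₁ + ΔV₂ ≈ 343.7 m/s = 343.7 m/s.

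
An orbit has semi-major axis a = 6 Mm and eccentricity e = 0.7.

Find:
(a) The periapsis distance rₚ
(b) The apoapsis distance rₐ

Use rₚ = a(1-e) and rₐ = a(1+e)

Convert to SI: a = 6 Mm = 6e+06 m.
(a) rₚ = a(1 − e) = 6e+06 · (1 − 0.7) = 6e+06 · 0.3 ≈ 1.8e+06 m = 1.8 Mm.
(b) rₐ = a(1 + e) = 6e+06 · (1 + 0.7) = 6e+06 · 1.7 ≈ 1.02e+07 m = 10.2 Mm.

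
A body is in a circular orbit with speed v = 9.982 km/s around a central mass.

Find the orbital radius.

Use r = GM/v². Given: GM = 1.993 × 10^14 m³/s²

Convert to SI: v = 9.982 km/s = 9982 m/s.
For a circular orbit, v² = GM / r, so r = GM / v².
r = 1.993e+14 / (9982)² m ≈ 2e+06 m = 2 Mm.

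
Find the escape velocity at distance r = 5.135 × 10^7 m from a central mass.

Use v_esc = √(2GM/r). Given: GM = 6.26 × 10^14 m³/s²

Escape velocity comes from setting total energy to zero: ½v² − GM/r = 0 ⇒ v_esc = √(2GM / r).
v_esc = √(2 · 6.26e+14 / 5.135e+07) m/s ≈ 4938 m/s = 4.938 km/s.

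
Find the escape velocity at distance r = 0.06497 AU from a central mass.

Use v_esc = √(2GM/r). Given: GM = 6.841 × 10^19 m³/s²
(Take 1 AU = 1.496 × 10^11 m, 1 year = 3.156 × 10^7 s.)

Convert to SI: r = 0.06497 AU = 9.71951e+09 m.
Escape velocity comes from setting total energy to zero: ½v² − GM/r = 0 ⇒ v_esc = √(2GM / r).
v_esc = √(2 · 6.841e+19 / 9.71951e+09) m/s ≈ 1.186e+05 m/s = 25.03 AU/year.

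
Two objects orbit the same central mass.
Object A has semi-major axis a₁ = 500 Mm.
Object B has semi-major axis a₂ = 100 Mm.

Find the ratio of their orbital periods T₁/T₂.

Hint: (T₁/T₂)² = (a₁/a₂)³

Convert to SI: a₁ = 500 Mm = 5e+08 m; a₂ = 100 Mm = 1e+08 m.
From Kepler's third law, (T₁/T₂)² = (a₁/a₂)³, so T₁/T₂ = (a₁/a₂)^(3/2).
a₁/a₂ = 5e+08 / 1e+08 = 5.
T₁/T₂ = (5)^(3/2) ≈ 11.18.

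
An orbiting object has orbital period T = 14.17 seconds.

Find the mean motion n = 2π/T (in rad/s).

n = 2π / T.
n = 2π / 14.17 s ≈ 0.4434 rad/s.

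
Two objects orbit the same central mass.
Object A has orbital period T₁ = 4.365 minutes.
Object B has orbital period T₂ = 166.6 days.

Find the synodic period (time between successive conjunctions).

Convert to SI: T₁ = 4.365 minutes = 261.9 s; T₂ = 166.6 days = 1.43942e+07 s.
T_syn = |T₁ · T₂ / (T₁ − T₂)|.
T_syn = |261.9 · 1.43942e+07 / (261.9 − 1.43942e+07)| s ≈ 261.9 s = 4.365 minutes.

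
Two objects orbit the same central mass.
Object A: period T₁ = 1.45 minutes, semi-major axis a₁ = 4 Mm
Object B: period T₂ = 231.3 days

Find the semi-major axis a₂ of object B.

Convert to SI: T₁ = 1.45 minutes = 87 s; a₁ = 4 Mm = 4e+06 m; T₂ = 231.3 days = 1.99843e+07 s.
Kepler's third law: (T₁/T₂)² = (a₁/a₂)³ ⇒ a₂ = a₁ · (T₂/T₁)^(2/3).
T₂/T₁ = 1.99843e+07 / 87 = 229705.
a₂ = 4e+06 · (229705)^(2/3) m ≈ 1.5e+10 m = 15 Gm.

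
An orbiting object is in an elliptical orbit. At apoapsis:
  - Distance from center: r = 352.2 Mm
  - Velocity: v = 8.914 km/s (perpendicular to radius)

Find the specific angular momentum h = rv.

Convert to SI: r = 352.2 Mm = 3.522e+08 m; v = 8.914 km/s = 8914 m/s.
With v perpendicular to r, h = r · v.
h = 3.522e+08 · 8914 m²/s ≈ 3.14e+12 m²/s.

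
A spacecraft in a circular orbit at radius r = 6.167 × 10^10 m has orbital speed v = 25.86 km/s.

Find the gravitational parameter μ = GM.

Convert to SI: v = 25.86 km/s = 25860 m/s.
For a circular orbit v² = GM/r, so GM = v² · r.
GM = (25860)² · 6.167e+10 m³/s² ≈ 4.124e+19 m³/s² = 4.124 × 10^19 m³/s².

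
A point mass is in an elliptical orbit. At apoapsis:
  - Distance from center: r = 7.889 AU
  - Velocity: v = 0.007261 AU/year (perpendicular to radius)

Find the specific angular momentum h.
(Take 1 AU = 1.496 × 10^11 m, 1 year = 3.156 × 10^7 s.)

Convert to SI: r = 7.889 AU = 1.18019e+12 m; v = 0.007261 AU/year = 34.4184 m/s.
With v perpendicular to r, h = r · v.
h = 1.18019e+12 · 34.4184 m²/s ≈ 4.062e+13 m²/s.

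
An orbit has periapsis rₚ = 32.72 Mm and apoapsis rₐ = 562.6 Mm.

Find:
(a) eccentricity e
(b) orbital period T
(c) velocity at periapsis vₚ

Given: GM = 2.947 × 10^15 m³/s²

Convert to SI: rₚ = 32.72 Mm = 3.272e+07 m; rₐ = 562.6 Mm = 5.626e+08 m.
(a) e = (rₐ − rₚ)/(rₐ + rₚ) = (5.626e+08 − 3.272e+07)/(5.626e+08 + 3.272e+07) ≈ 0.8901
(b) With a = (rₚ + rₐ)/2 = 2.9766e+08 m, T = 2π √(a³/GM) = 2π √((2.9766e+08)³/2.947e+15) s ≈ 5.944e+05 s
(c) With a = (rₚ + rₐ)/2 = 2.9766e+08 m, vₚ = √(GM (2/rₚ − 1/a)) = √(2.947e+15 · (2/3.272e+07 − 1/2.9766e+08)) m/s ≈ 1.305e+04 m/s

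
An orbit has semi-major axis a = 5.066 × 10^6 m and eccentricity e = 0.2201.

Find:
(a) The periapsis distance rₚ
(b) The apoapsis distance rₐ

(a) rₚ = a(1 − e) = 5.066e+06 · (1 − 0.2201) = 5.066e+06 · 0.7799 ≈ 3.951e+06 m = 3.951 × 10^6 m.
(b) rₐ = a(1 + e) = 5.066e+06 · (1 + 0.2201) = 5.066e+06 · 1.2201 ≈ 6.181e+06 m = 6.181 × 10^6 m.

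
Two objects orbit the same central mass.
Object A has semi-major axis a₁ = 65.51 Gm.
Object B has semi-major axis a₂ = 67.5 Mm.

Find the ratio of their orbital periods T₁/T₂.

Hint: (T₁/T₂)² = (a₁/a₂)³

Convert to SI: a₁ = 65.51 Gm = 6.551e+10 m; a₂ = 67.5 Mm = 6.75e+07 m.
From Kepler's third law, (T₁/T₂)² = (a₁/a₂)³, so T₁/T₂ = (a₁/a₂)^(3/2).
a₁/a₂ = 6.551e+10 / 6.75e+07 = 970.519.
T₁/T₂ = (970.519)^(3/2) ≈ 3.023e+04.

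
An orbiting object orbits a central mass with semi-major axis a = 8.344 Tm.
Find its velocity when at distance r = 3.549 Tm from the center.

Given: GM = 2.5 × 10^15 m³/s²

Convert to SI: a = 8.344 Tm = 8.344e+12 m; r = 3.549 Tm = 3.549e+12 m.
Vis-viva: v = √(GM · (2/r − 1/a)).
2/r − 1/a = 2/3.549e+12 − 1/8.344e+12 = 4.43692e-13 m⁻¹.
v = √(2.5e+15 · 4.43692e-13) m/s ≈ 33.31 m/s = 33.31 m/s.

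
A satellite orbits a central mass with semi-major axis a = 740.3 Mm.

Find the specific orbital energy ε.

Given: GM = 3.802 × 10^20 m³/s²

Convert to SI: a = 740.3 Mm = 7.403e+08 m.
ε = −GM / (2a).
ε = −3.802e+20 / (2 · 7.403e+08) J/kg ≈ -2.568e+11 J/kg = -256.8 GJ/kg.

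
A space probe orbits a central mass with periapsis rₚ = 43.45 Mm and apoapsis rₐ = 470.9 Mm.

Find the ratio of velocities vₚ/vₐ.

Convert to SI: rₚ = 43.45 Mm = 4.345e+07 m; rₐ = 470.9 Mm = 4.709e+08 m.
Conservation of angular momentum gives rₚvₚ = rₐvₐ, so vₚ/vₐ = rₐ/rₚ.
vₚ/vₐ = 4.709e+08 / 4.345e+07 ≈ 10.84.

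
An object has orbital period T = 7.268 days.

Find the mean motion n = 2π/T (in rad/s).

Convert to SI: T = 7.268 days = 627955 s.
n = 2π / T.
n = 2π / 627955 s ≈ 1.001e-05 rad/s.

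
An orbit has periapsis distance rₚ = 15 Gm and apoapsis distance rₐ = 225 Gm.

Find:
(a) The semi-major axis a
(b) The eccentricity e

Convert to SI: rₚ = 15 Gm = 1.5e+10 m; rₐ = 225 Gm = 2.25e+11 m.
(a) a = (rₚ + rₐ) / 2 = (1.5e+10 + 2.25e+11) / 2 ≈ 1.2e+11 m = 120 Gm.
(b) e = (rₐ − rₚ) / (rₐ + rₚ) = (2.25e+11 − 1.5e+10) / (2.25e+11 + 1.5e+10) ≈ 0.875.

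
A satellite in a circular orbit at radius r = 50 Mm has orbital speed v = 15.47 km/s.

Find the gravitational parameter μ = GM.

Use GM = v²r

Convert to SI: r = 50 Mm = 5e+07 m; v = 15.47 km/s = 15470 m/s.
For a circular orbit v² = GM/r, so GM = v² · r.
GM = (15470)² · 5e+07 m³/s² ≈ 1.197e+16 m³/s² = 1.197 × 10^16 m³/s².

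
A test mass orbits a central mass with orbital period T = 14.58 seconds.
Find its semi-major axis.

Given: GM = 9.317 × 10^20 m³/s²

Invert Kepler's third law: a = (GM · T² / (4π²))^(1/3).
Substituting T = 14.58 s and GM = 9.317e+20 m³/s²:
a = (9.317e+20 · (14.58)² / (4π²))^(1/3) m
a ≈ 1.712e+07 m = 17.12 Mm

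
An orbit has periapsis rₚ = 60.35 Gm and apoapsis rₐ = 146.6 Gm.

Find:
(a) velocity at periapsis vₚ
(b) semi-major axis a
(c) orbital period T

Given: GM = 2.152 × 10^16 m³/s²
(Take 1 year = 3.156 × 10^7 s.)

Convert to SI: rₚ = 60.35 Gm = 6.035e+10 m; rₐ = 146.6 Gm = 1.466e+11 m.
(a) With a = (rₚ + rₐ)/2 = 1.03475e+11 m, vₚ = √(GM (2/rₚ − 1/a)) = √(2.152e+16 · (2/6.035e+10 − 1/1.03475e+11)) m/s ≈ 710.8 m/s
(b) a = (rₚ + rₐ)/2 = (6.035e+10 + 1.466e+11)/2 ≈ 1.035e+11 m
(c) With a = (rₚ + rₐ)/2 = 1.03475e+11 m, T = 2π √(a³/GM) = 2π √((1.03475e+11)³/2.152e+16) s ≈ 1.426e+09 s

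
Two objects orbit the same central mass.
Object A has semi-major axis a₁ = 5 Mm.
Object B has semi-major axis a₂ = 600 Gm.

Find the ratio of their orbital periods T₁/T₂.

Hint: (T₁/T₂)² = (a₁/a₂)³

Convert to SI: a₁ = 5 Mm = 5e+06 m; a₂ = 600 Gm = 6e+11 m.
From Kepler's third law, (T₁/T₂)² = (a₁/a₂)³, so T₁/T₂ = (a₁/a₂)^(3/2).
a₁/a₂ = 5e+06 / 6e+11 = 8.33333e-06.
T₁/T₂ = (8.33333e-06)^(3/2) ≈ 2.406e-08.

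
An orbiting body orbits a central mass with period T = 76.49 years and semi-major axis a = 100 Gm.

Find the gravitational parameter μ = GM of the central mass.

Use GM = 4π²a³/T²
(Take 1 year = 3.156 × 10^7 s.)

Convert to SI: T = 76.49 years = 2.41402e+09 s; a = 100 Gm = 1e+11 m.
GM = 4π² · a³ / T².
GM = 4π² · (1e+11)³ / (2.41402e+09)² m³/s² ≈ 6.774e+15 m³/s² = 6.774 × 10^15 m³/s².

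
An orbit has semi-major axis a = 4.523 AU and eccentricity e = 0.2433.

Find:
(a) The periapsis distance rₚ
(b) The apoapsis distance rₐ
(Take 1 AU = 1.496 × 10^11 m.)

Convert to SI: a = 4.523 AU = 6.76641e+11 m.
(a) rₚ = a(1 − e) = 6.76641e+11 · (1 − 0.2433) = 6.76641e+11 · 0.7567 ≈ 5.12e+11 m = 3.423 AU.
(b) rₐ = a(1 + e) = 6.76641e+11 · (1 + 0.2433) = 6.76641e+11 · 1.2433 ≈ 8.413e+11 m = 5.623 AU.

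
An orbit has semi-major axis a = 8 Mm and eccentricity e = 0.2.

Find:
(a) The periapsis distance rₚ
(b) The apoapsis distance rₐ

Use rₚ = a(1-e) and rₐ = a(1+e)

Convert to SI: a = 8 Mm = 8e+06 m.
(a) rₚ = a(1 − e) = 8e+06 · (1 − 0.2) = 8e+06 · 0.8 ≈ 6.4e+06 m = 6.4 Mm.
(b) rₐ = a(1 + e) = 8e+06 · (1 + 0.2) = 8e+06 · 1.2 ≈ 9.6e+06 m = 9.6 Mm.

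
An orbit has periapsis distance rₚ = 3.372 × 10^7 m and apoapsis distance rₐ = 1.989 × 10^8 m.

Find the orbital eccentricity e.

e = (rₐ − rₚ) / (rₐ + rₚ).
e = (1.989e+08 − 3.372e+07) / (1.989e+08 + 3.372e+07) = 1.6518e+08 / 2.3262e+08 ≈ 0.7101.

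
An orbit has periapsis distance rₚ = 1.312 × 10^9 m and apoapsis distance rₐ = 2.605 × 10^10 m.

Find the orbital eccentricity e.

e = (rₐ − rₚ) / (rₐ + rₚ).
e = (2.605e+10 − 1.312e+09) / (2.605e+10 + 1.312e+09) = 2.4738e+10 / 2.7362e+10 ≈ 0.9041.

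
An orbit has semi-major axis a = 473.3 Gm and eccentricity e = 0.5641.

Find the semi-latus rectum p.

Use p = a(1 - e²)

Convert to SI: a = 473.3 Gm = 4.733e+11 m.
p = a (1 − e²).
p = 4.733e+11 · (1 − (0.5641)²) = 4.733e+11 · 0.681791 ≈ 3.227e+11 m = 322.7 Gm.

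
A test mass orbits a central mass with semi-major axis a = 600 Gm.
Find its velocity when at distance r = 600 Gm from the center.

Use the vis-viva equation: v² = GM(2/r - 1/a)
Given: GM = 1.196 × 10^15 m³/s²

Convert to SI: a = 600 Gm = 6e+11 m; r = 600 Gm = 6e+11 m.
Vis-viva: v = √(GM · (2/r − 1/a)).
2/r − 1/a = 2/6e+11 − 1/6e+11 = 1.66667e-12 m⁻¹.
v = √(1.196e+15 · 1.66667e-12) m/s ≈ 44.65 m/s = 44.65 m/s.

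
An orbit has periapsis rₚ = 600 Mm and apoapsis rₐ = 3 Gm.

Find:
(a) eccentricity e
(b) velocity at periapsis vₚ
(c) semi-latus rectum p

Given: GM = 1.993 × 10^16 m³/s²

Convert to SI: rₚ = 600 Mm = 6e+08 m; rₐ = 3 Gm = 3e+09 m.
(a) e = (rₐ − rₚ)/(rₐ + rₚ) = (3e+09 − 6e+08)/(3e+09 + 6e+08) ≈ 0.6667
(b) With a = (rₚ + rₐ)/2 = 1.8e+09 m, vₚ = √(GM (2/rₚ − 1/a)) = √(1.993e+16 · (2/6e+08 − 1/1.8e+09)) m/s ≈ 7441 m/s
(c) From a = (rₚ + rₐ)/2 = 1.8e+09 m and e = (rₐ − rₚ)/(rₐ + rₚ) = 0.666667, p = a(1 − e²) = 1.8e+09 · (1 − (0.666667)²) ≈ 1e+09 m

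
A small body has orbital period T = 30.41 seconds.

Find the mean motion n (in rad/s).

n = 2π / T.
n = 2π / 30.41 s ≈ 0.2066 rad/s.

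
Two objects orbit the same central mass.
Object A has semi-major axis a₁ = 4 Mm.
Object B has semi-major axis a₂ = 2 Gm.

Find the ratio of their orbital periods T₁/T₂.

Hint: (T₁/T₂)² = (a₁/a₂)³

Convert to SI: a₁ = 4 Mm = 4e+06 m; a₂ = 2 Gm = 2e+09 m.
From Kepler's third law, (T₁/T₂)² = (a₁/a₂)³, so T₁/T₂ = (a₁/a₂)^(3/2).
a₁/a₂ = 4e+06 / 2e+09 = 0.002.
T₁/T₂ = (0.002)^(3/2) ≈ 8.944e-05.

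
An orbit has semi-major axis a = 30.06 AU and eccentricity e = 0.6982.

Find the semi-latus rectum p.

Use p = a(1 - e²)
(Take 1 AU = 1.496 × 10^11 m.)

Convert to SI: a = 30.06 AU = 4.49698e+12 m.
p = a (1 − e²).
p = 4.49698e+12 · (1 − (0.6982)²) = 4.49698e+12 · 0.512517 ≈ 2.305e+12 m = 15.41 AU.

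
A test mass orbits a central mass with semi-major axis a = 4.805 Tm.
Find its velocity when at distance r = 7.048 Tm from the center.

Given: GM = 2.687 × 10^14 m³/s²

Convert to SI: a = 4.805 Tm = 4.805e+12 m; r = 7.048 Tm = 7.048e+12 m.
Vis-viva: v = √(GM · (2/r − 1/a)).
2/r − 1/a = 2/7.048e+12 − 1/4.805e+12 = 7.56519e-14 m⁻¹.
v = √(2.687e+14 · 7.56519e-14) m/s ≈ 4.509 m/s = 4.509 m/s.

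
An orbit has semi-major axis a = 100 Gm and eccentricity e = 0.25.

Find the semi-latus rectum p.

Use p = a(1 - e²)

Convert to SI: a = 100 Gm = 1e+11 m.
p = a (1 − e²).
p = 1e+11 · (1 − (0.25)²) = 1e+11 · 0.9375 ≈ 9.375e+10 m = 93.75 Gm.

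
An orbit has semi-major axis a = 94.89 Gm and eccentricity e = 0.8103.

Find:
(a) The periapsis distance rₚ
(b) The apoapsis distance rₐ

Convert to SI: a = 94.89 Gm = 9.489e+10 m.
(a) rₚ = a(1 − e) = 9.489e+10 · (1 − 0.8103) = 9.489e+10 · 0.1897 ≈ 1.8e+10 m = 18 Gm.
(b) rₐ = a(1 + e) = 9.489e+10 · (1 + 0.8103) = 9.489e+10 · 1.8103 ≈ 1.718e+11 m = 171.8 Gm.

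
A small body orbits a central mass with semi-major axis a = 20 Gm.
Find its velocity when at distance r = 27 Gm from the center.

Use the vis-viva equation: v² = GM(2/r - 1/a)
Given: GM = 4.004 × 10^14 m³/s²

Convert to SI: a = 20 Gm = 2e+10 m; r = 27 Gm = 2.7e+10 m.
Vis-viva: v = √(GM · (2/r − 1/a)).
2/r − 1/a = 2/2.7e+10 − 1/2e+10 = 2.40741e-11 m⁻¹.
v = √(4.004e+14 · 2.40741e-11) m/s ≈ 98.18 m/s = 98.18 m/s.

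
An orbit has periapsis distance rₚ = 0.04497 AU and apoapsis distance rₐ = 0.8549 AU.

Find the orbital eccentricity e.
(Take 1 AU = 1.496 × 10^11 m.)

Convert to SI: rₚ = 0.04497 AU = 6.72751e+09 m; rₐ = 0.8549 AU = 1.27893e+11 m.
e = (rₐ − rₚ) / (rₐ + rₚ).
e = (1.27893e+11 − 6.72751e+09) / (1.27893e+11 + 6.72751e+09) = 1.21166e+11 / 1.34621e+11 ≈ 0.9001.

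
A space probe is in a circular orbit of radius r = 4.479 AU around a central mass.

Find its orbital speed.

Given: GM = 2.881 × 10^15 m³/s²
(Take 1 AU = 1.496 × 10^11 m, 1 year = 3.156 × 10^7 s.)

Convert to SI: r = 4.479 AU = 6.70058e+11 m.
For a circular orbit, gravity supplies the centripetal force, so v = √(GM / r).
v = √(2.881e+15 / 6.70058e+11) m/s ≈ 65.57 m/s = 0.01383 AU/year.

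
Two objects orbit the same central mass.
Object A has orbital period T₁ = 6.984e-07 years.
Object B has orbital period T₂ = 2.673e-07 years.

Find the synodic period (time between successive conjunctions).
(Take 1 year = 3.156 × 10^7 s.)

Convert to SI: T₁ = 6.984e-07 years = 22.0415 s; T₂ = 2.673e-07 years = 8.43599 s.
T_syn = |T₁ · T₂ / (T₁ − T₂)|.
T_syn = |22.0415 · 8.43599 / (22.0415 − 8.43599)| s ≈ 13.67 s = 4.33e-07 years.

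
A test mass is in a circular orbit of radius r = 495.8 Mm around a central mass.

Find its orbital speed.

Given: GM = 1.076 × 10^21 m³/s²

Convert to SI: r = 495.8 Mm = 4.958e+08 m.
For a circular orbit, gravity supplies the centripetal force, so v = √(GM / r).
v = √(1.076e+21 / 4.958e+08) m/s ≈ 1.473e+06 m/s = 1473 km/s.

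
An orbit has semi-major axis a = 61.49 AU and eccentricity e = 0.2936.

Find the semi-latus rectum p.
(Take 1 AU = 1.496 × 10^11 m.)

Convert to SI: a = 61.49 AU = 9.1989e+12 m.
p = a (1 − e²).
p = 9.1989e+12 · (1 − (0.2936)²) = 9.1989e+12 · 0.913799 ≈ 8.406e+12 m = 56.19 AU.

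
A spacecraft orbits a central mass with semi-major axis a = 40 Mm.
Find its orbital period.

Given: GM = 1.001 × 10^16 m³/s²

Convert to SI: a = 40 Mm = 4e+07 m.
Kepler's third law: T = 2π √(a³ / GM).
Substituting a = 4e+07 m and GM = 1.001e+16 m³/s²:
T = 2π √((4e+07)³ / 1.001e+16) s
T ≈ 1.589e+04 s = 4.413 hours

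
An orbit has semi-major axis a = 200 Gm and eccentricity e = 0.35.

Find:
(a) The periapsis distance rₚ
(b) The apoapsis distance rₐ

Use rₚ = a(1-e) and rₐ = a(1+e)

Convert to SI: a = 200 Gm = 2e+11 m.
(a) rₚ = a(1 − e) = 2e+11 · (1 − 0.35) = 2e+11 · 0.65 ≈ 1.3e+11 m = 130 Gm.
(b) rₐ = a(1 + e) = 2e+11 · (1 + 0.35) = 2e+11 · 1.35 ≈ 2.7e+11 m = 270 Gm.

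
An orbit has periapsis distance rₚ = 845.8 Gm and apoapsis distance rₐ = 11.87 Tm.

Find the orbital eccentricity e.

Convert to SI: rₚ = 845.8 Gm = 8.458e+11 m; rₐ = 11.87 Tm = 1.187e+13 m.
e = (rₐ − rₚ) / (rₐ + rₚ).
e = (1.187e+13 − 8.458e+11) / (1.187e+13 + 8.458e+11) = 1.10242e+13 / 1.27158e+13 ≈ 0.867.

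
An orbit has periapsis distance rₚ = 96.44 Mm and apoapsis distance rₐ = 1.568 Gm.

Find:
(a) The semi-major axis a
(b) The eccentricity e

Convert to SI: rₚ = 96.44 Mm = 9.644e+07 m; rₐ = 1.568 Gm = 1.568e+09 m.
(a) a = (rₚ + rₐ) / 2 = (9.644e+07 + 1.568e+09) / 2 ≈ 8.322e+08 m = 832.2 Mm.
(b) e = (rₐ − rₚ) / (rₐ + rₚ) = (1.568e+09 − 9.644e+07) / (1.568e+09 + 9.644e+07) ≈ 0.8841.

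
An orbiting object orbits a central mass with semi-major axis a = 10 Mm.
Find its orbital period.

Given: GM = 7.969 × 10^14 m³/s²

Convert to SI: a = 10 Mm = 1e+07 m.
Kepler's third law: T = 2π √(a³ / GM).
Substituting a = 1e+07 m and GM = 7.969e+14 m³/s²:
T = 2π √((1e+07)³ / 7.969e+14) s
T ≈ 7038 s = 1.955 hours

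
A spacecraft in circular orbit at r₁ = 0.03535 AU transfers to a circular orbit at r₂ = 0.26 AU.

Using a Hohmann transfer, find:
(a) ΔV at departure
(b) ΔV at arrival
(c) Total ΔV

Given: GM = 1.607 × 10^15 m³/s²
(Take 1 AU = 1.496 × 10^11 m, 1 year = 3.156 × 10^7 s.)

Convert to SI: r₁ = 0.03535 AU = 5.28836e+09 m; r₂ = 0.26 AU = 3.8896e+10 m.
Transfer semi-major axis: a_t = (r₁ + r₂)/2 = (5.28836e+09 + 3.8896e+10)/2 = 2.20922e+10 m.
Circular speeds: v₁ = √(GM/r₁) = 551.249 m/s, v₂ = √(GM/r₂) = 203.262 m/s.
Transfer speeds (vis-viva v² = GM(2/r − 1/a_t)): v₁ᵗ = 731.443 m/s, v₂ᵗ = 99.4481 m/s.
(a) ΔV₁ = |v₁ᵗ − v₁| ≈ 180.2 m/s = 0.03801 AU/year.
(b) ΔV₂ = |v₂ − v₂ᵗ| ≈ 103.8 m/s = 0.0219 AU/year.
(c) ΔV_total = ΔV₁ + ΔV₂ ≈ 284 m/s = 0.05992 AU/year.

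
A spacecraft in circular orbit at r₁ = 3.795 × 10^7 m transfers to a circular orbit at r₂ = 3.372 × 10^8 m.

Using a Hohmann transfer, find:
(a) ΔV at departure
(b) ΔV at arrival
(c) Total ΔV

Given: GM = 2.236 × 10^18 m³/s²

Transfer semi-major axis: a_t = (r₁ + r₂)/2 = (3.795e+07 + 3.372e+08)/2 = 1.87575e+08 m.
Circular speeds: v₁ = √(GM/r₁) = 242734 m/s, v₂ = √(GM/r₂) = 81431.4 m/s.
Transfer speeds (vis-viva v² = GM(2/r − 1/a_t)): v₁ᵗ = 325452 m/s, v₂ᵗ = 36627.8 m/s.
(a) ΔV₁ = |v₁ᵗ − v₁| ≈ 8.272e+04 m/s = 82.72 km/s.
(b) ΔV₂ = |v₂ − v₂ᵗ| ≈ 4.48e+04 m/s = 44.8 km/s.
(c) ΔV_total = ΔV₁ + ΔV₂ ≈ 1.275e+05 m/s = 127.5 km/s.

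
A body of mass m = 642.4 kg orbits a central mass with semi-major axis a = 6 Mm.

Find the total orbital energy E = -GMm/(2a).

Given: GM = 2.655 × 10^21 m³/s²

Convert to SI: a = 6 Mm = 6e+06 m.
E = −GMm / (2a).
E = −2.655e+21 · 642.4 / (2 · 6e+06) J ≈ -1.421e+17 J = -142.1 PJ.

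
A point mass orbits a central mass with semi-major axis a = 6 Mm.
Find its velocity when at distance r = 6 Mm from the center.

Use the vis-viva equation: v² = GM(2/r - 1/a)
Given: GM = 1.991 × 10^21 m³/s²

Convert to SI: a = 6 Mm = 6e+06 m; r = 6 Mm = 6e+06 m.
Vis-viva: v = √(GM · (2/r − 1/a)).
2/r − 1/a = 2/6e+06 − 1/6e+06 = 1.66667e-07 m⁻¹.
v = √(1.991e+21 · 1.66667e-07) m/s ≈ 1.822e+07 m/s = 1.822e+04 km/s.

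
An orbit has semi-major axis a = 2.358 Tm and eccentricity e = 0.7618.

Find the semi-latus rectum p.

Convert to SI: a = 2.358 Tm = 2.358e+12 m.
p = a (1 − e²).
p = 2.358e+12 · (1 − (0.7618)²) = 2.358e+12 · 0.419661 ≈ 9.896e+11 m = 989.6 Gm.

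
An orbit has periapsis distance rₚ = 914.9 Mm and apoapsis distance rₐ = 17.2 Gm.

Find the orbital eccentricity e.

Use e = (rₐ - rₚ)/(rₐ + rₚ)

Convert to SI: rₚ = 914.9 Mm = 9.149e+08 m; rₐ = 17.2 Gm = 1.72e+10 m.
e = (rₐ − rₚ) / (rₐ + rₚ).
e = (1.72e+10 − 9.149e+08) / (1.72e+10 + 9.149e+08) = 1.62851e+10 / 1.81149e+10 ≈ 0.899.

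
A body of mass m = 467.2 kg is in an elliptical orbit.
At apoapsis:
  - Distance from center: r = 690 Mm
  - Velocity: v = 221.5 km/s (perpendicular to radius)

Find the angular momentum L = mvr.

Convert to SI: r = 690 Mm = 6.9e+08 m; v = 221.5 km/s = 221500 m/s.
Since v is perpendicular to r, L = m · v · r.
L = 467.2 · 221500 · 6.9e+08 kg·m²/s ≈ 7.14e+16 kg·m²/s.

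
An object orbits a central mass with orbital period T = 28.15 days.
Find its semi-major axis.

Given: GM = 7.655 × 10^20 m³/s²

Convert to SI: T = 28.15 days = 2.43216e+06 s.
Invert Kepler's third law: a = (GM · T² / (4π²))^(1/3).
Substituting T = 2.43216e+06 s and GM = 7.655e+20 m³/s²:
a = (7.655e+20 · (2.43216e+06)² / (4π²))^(1/3) m
a ≈ 4.859e+10 m = 48.59 Gm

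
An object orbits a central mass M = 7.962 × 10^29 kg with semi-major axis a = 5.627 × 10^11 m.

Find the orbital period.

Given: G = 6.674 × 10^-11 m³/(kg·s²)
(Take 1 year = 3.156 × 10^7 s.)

GM = G · M = 6.674e-11 · 7.962e+29 = 5.31384e+19 m³/s².
Kepler's third law: T = 2π √(a³ / GM).
Substituting a = 5.627e+11 m and GM = 5.31384e+19 m³/s²:
T = 2π √((5.627e+11)³ / 5.31384e+19) s
T ≈ 3.638e+08 s = 11.53 years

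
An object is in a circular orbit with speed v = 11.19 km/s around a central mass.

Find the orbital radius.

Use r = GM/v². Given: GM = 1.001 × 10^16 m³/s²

Convert to SI: v = 11.19 km/s = 11190 m/s.
For a circular orbit, v² = GM / r, so r = GM / v².
r = 1.001e+16 / (11190)² m ≈ 7.994e+07 m = 79.94 Mm.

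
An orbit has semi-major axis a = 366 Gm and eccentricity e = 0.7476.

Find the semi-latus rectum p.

Convert to SI: a = 366 Gm = 3.66e+11 m.
p = a (1 − e²).
p = 3.66e+11 · (1 − (0.7476)²) = 3.66e+11 · 0.441094 ≈ 1.614e+11 m = 161.4 Gm.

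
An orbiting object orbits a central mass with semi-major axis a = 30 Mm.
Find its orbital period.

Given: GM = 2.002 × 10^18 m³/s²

Convert to SI: a = 30 Mm = 3e+07 m.
Kepler's third law: T = 2π √(a³ / GM).
Substituting a = 3e+07 m and GM = 2.002e+18 m³/s²:
T = 2π √((3e+07)³ / 2.002e+18) s
T ≈ 729.7 s = 12.16 minutes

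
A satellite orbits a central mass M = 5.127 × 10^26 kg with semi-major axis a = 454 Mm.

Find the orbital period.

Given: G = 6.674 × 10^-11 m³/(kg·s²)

Convert to SI: a = 454 Mm = 4.54e+08 m.
GM = G · M = 6.674e-11 · 5.127e+26 = 3.42176e+16 m³/s².
Kepler's third law: T = 2π √(a³ / GM).
Substituting a = 4.54e+08 m and GM = 3.42176e+16 m³/s²:
T = 2π √((4.54e+08)³ / 3.42176e+16) s
T ≈ 3.286e+05 s = 3.803 days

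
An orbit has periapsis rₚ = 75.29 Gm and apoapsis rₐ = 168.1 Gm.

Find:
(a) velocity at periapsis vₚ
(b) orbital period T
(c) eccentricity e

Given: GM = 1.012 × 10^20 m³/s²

Convert to SI: rₚ = 75.29 Gm = 7.529e+10 m; rₐ = 168.1 Gm = 1.681e+11 m.
(a) With a = (rₚ + rₐ)/2 = 1.21695e+11 m, vₚ = √(GM (2/rₚ − 1/a)) = √(1.012e+20 · (2/7.529e+10 − 1/1.21695e+11)) m/s ≈ 4.309e+04 m/s
(b) With a = (rₚ + rₐ)/2 = 1.21695e+11 m, T = 2π √(a³/GM) = 2π √((1.21695e+11)³/1.012e+20) s ≈ 2.652e+07 s
(c) e = (rₐ − rₚ)/(rₐ + rₚ) = (1.681e+11 − 7.529e+10)/(1.681e+11 + 7.529e+10) ≈ 0.3813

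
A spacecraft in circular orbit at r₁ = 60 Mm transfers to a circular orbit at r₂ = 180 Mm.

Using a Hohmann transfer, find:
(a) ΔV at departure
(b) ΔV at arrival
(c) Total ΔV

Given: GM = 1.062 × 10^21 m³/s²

Convert to SI: r₁ = 60 Mm = 6e+07 m; r₂ = 180 Mm = 1.8e+08 m.
Transfer semi-major axis: a_t = (r₁ + r₂)/2 = (6e+07 + 1.8e+08)/2 = 1.2e+08 m.
Circular speeds: v₁ = √(GM/r₁) = 4.20714e+06 m/s, v₂ = √(GM/r₂) = 2.42899e+06 m/s.
Transfer speeds (vis-viva v² = GM(2/r − 1/a_t)): v₁ᵗ = 5.15267e+06 m/s, v₂ᵗ = 1.71756e+06 m/s.
(a) ΔV₁ = |v₁ᵗ − v₁| ≈ 9.455e+05 m/s = 945.5 km/s.
(b) ΔV₂ = |v₂ − v₂ᵗ| ≈ 7.114e+05 m/s = 711.4 km/s.
(c) ΔV_total = ΔV₁ + ΔV₂ ≈ 1.657e+06 m/s = 1657 km/s.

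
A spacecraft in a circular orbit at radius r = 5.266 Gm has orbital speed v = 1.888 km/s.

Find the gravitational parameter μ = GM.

Convert to SI: r = 5.266 Gm = 5.266e+09 m; v = 1.888 km/s = 1888 m/s.
For a circular orbit v² = GM/r, so GM = v² · r.
GM = (1888)² · 5.266e+09 m³/s² ≈ 1.877e+16 m³/s² = 1.877 × 10^16 m³/s².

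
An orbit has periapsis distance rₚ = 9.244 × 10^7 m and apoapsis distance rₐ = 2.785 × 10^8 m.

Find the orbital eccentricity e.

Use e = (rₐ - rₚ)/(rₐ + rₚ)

e = (rₐ − rₚ) / (rₐ + rₚ).
e = (2.785e+08 − 9.244e+07) / (2.785e+08 + 9.244e+07) = 1.8606e+08 / 3.7094e+08 ≈ 0.5016.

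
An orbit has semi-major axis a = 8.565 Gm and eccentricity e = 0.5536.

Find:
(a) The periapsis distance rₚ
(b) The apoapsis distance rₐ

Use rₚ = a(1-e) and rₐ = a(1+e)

Convert to SI: a = 8.565 Gm = 8.565e+09 m.
(a) rₚ = a(1 − e) = 8.565e+09 · (1 − 0.5536) = 8.565e+09 · 0.4464 ≈ 3.823e+09 m = 3.823 Gm.
(b) rₐ = a(1 + e) = 8.565e+09 · (1 + 0.5536) = 8.565e+09 · 1.5536 ≈ 1.331e+10 m = 13.31 Gm.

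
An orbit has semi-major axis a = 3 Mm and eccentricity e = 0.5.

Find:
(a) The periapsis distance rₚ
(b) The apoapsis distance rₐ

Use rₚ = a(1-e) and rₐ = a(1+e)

Convert to SI: a = 3 Mm = 3e+06 m.
(a) rₚ = a(1 − e) = 3e+06 · (1 − 0.5) = 3e+06 · 0.5 ≈ 1.5e+06 m = 1.5 Mm.
(b) rₐ = a(1 + e) = 3e+06 · (1 + 0.5) = 3e+06 · 1.5 ≈ 4.5e+06 m = 4.5 Mm.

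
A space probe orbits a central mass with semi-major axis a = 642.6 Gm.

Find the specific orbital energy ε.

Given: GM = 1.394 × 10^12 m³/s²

Convert to SI: a = 642.6 Gm = 6.426e+11 m.
ε = −GM / (2a).
ε = −1.394e+12 / (2 · 6.426e+11) J/kg ≈ -1.085 J/kg = -1.085 J/kg.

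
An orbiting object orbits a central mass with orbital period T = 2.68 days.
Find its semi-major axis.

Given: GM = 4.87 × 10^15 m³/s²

Convert to SI: T = 2.68 days = 231552 s.
Invert Kepler's third law: a = (GM · T² / (4π²))^(1/3).
Substituting T = 231552 s and GM = 4.87e+15 m³/s²:
a = (4.87e+15 · (231552)² / (4π²))^(1/3) m
a ≈ 1.877e+08 m = 187.7 Mm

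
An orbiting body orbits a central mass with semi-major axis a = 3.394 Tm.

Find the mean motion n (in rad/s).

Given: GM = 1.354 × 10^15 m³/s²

Convert to SI: a = 3.394 Tm = 3.394e+12 m.
n = √(GM / a³).
n = √(1.354e+15 / (3.394e+12)³) rad/s ≈ 5.885e-12 rad/s.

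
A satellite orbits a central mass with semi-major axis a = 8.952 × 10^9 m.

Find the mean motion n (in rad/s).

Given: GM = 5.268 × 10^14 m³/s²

n = √(GM / a³).
n = √(5.268e+14 / (8.952e+09)³) rad/s ≈ 2.71e-08 rad/s.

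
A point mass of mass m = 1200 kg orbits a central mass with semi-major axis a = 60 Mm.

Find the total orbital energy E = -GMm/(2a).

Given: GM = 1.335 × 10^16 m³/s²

Convert to SI: a = 60 Mm = 6e+07 m.
E = −GMm / (2a).
E = −1.335e+16 · 1200 / (2 · 6e+07) J ≈ -1.335e+11 J = -133.5 GJ.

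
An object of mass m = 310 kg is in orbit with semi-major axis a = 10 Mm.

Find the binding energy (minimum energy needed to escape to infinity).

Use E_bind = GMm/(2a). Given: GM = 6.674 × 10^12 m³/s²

Convert to SI: a = 10 Mm = 1e+07 m.
Total orbital energy is E = −GMm/(2a); binding energy is E_bind = −E = GMm/(2a).
E_bind = 6.674e+12 · 310 / (2 · 1e+07) J ≈ 1.034e+08 J = 103.4 MJ.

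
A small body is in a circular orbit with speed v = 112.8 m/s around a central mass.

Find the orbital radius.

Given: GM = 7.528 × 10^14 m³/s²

For a circular orbit, v² = GM / r, so r = GM / v².
r = 7.528e+14 / (112.8)² m ≈ 5.916e+10 m = 59.16 Gm.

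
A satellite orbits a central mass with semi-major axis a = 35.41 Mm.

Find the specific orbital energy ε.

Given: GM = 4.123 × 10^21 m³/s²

Convert to SI: a = 35.41 Mm = 3.541e+07 m.
ε = −GM / (2a).
ε = −4.123e+21 / (2 · 3.541e+07) J/kg ≈ -5.822e+13 J/kg = -5.822e+04 GJ/kg.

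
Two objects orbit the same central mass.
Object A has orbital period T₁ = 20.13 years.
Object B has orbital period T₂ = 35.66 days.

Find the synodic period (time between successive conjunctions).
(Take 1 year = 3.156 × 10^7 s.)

Convert to SI: T₁ = 20.13 years = 6.35303e+08 s; T₂ = 35.66 days = 3.08102e+06 s.
T_syn = |T₁ · T₂ / (T₁ − T₂)|.
T_syn = |6.35303e+08 · 3.08102e+06 / (6.35303e+08 − 3.08102e+06)| s ≈ 3.096e+06 s = 35.83 days.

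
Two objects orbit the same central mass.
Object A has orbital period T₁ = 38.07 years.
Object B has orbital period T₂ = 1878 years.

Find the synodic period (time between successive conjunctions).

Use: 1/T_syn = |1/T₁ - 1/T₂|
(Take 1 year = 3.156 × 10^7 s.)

Convert to SI: T₁ = 38.07 years = 1.20149e+09 s; T₂ = 1878 years = 5.92697e+10 s.
T_syn = |T₁ · T₂ / (T₁ − T₂)|.
T_syn = |1.20149e+09 · 5.92697e+10 / (1.20149e+09 − 5.92697e+10)| s ≈ 1.226e+09 s = 38.86 years.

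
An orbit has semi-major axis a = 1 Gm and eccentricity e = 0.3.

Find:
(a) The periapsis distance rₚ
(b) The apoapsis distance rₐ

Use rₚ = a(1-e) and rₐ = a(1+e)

Convert to SI: a = 1 Gm = 1e+09 m.
(a) rₚ = a(1 − e) = 1e+09 · (1 − 0.3) = 1e+09 · 0.7 ≈ 7e+08 m = 700 Mm.
(b) rₐ = a(1 + e) = 1e+09 · (1 + 0.3) = 1e+09 · 1.3 ≈ 1.3e+09 m = 1.3 Gm.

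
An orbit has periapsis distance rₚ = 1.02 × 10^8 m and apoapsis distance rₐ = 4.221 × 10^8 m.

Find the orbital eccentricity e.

e = (rₐ − rₚ) / (rₐ + rₚ).
e = (4.221e+08 − 1.02e+08) / (4.221e+08 + 1.02e+08) = 3.201e+08 / 5.241e+08 ≈ 0.6108.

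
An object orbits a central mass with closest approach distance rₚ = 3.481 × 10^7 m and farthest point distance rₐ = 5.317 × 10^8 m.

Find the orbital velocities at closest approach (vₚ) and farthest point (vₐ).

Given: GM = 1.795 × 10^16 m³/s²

Use the vis-viva equation v² = GM(2/r − 1/a) with a = (rₚ + rₐ)/2 = (3.481e+07 + 5.317e+08)/2 = 2.83255e+08 m.
vₚ = √(GM · (2/rₚ − 1/a)) = √(1.795e+16 · (2/3.481e+07 − 1/2.83255e+08)) m/s ≈ 3.111e+04 m/s = 31.11 km/s.
vₐ = √(GM · (2/rₐ − 1/a)) = √(1.795e+16 · (2/5.317e+08 − 1/2.83255e+08)) m/s ≈ 2037 m/s = 2.037 km/s.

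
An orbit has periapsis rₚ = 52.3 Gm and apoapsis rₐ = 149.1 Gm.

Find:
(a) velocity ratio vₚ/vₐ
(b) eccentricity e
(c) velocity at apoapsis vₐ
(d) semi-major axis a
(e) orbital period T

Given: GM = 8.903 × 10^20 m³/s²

Convert to SI: rₚ = 52.3 Gm = 5.23e+10 m; rₐ = 149.1 Gm = 1.491e+11 m.
(a) Conservation of angular momentum (rₚvₚ = rₐvₐ) gives vₚ/vₐ = rₐ/rₚ = 1.491e+11/5.23e+10 ≈ 2.851
(b) e = (rₐ − rₚ)/(rₐ + rₚ) = (1.491e+11 − 5.23e+10)/(1.491e+11 + 5.23e+10) ≈ 0.4806
(c) With a = (rₚ + rₐ)/2 = 1.007e+11 m, vₐ = √(GM (2/rₐ − 1/a)) = √(8.903e+20 · (2/1.491e+11 − 1/1.007e+11)) m/s ≈ 5.569e+04 m/s
(d) a = (rₚ + rₐ)/2 = (5.23e+10 + 1.491e+11)/2 ≈ 1.007e+11 m
(e) With a = (rₚ + rₐ)/2 = 1.007e+11 m, T = 2π √(a³/GM) = 2π √((1.007e+11)³/8.903e+20) s ≈ 6.729e+06 s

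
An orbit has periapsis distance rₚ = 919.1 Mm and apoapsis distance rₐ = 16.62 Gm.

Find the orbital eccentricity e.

Convert to SI: rₚ = 919.1 Mm = 9.191e+08 m; rₐ = 16.62 Gm = 1.662e+10 m.
e = (rₐ − rₚ) / (rₐ + rₚ).
e = (1.662e+10 − 9.191e+08) / (1.662e+10 + 9.191e+08) = 1.57009e+10 / 1.75391e+10 ≈ 0.8952.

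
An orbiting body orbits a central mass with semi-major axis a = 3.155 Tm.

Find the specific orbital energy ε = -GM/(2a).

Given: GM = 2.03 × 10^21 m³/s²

Convert to SI: a = 3.155 Tm = 3.155e+12 m.
ε = −GM / (2a).
ε = −2.03e+21 / (2 · 3.155e+12) J/kg ≈ -3.217e+08 J/kg = -321.7 MJ/kg.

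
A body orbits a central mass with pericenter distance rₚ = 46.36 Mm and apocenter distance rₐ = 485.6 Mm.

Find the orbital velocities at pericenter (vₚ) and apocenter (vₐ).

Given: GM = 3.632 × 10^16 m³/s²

Convert to SI: rₚ = 46.36 Mm = 4.636e+07 m; rₐ = 485.6 Mm = 4.856e+08 m.
Use the vis-viva equation v² = GM(2/r − 1/a) with a = (rₚ + rₐ)/2 = (4.636e+07 + 4.856e+08)/2 = 2.6598e+08 m.
vₚ = √(GM · (2/rₚ − 1/a)) = √(3.632e+16 · (2/4.636e+07 − 1/2.6598e+08)) m/s ≈ 3.782e+04 m/s = 37.82 km/s.
vₐ = √(GM · (2/rₐ − 1/a)) = √(3.632e+16 · (2/4.856e+08 − 1/2.6598e+08)) m/s ≈ 3611 m/s = 3.611 km/s.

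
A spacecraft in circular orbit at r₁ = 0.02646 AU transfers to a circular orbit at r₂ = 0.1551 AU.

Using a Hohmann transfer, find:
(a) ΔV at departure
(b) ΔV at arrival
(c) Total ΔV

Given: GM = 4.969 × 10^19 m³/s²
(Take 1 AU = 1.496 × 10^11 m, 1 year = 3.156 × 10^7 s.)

Convert to SI: r₁ = 0.02646 AU = 3.95842e+09 m; r₂ = 0.1551 AU = 2.3203e+10 m.
Transfer semi-major axis: a_t = (r₁ + r₂)/2 = (3.95842e+09 + 2.3203e+10)/2 = 1.35807e+10 m.
Circular speeds: v₁ = √(GM/r₁) = 112040 m/s, v₂ = √(GM/r₂) = 46276.7 m/s.
Transfer speeds (vis-viva v² = GM(2/r − 1/a_t)): v₁ᵗ = 146448 m/s, v₂ᵗ = 24984 m/s.
(a) ΔV₁ = |v₁ᵗ − v₁| ≈ 3.441e+04 m/s = 7.259 AU/year.
(b) ΔV₂ = |v₂ − v₂ᵗ| ≈ 2.129e+04 m/s = 4.492 AU/year.
(c) ΔV_total = ΔV₁ + ΔV₂ ≈ 5.57e+04 m/s = 11.75 AU/year.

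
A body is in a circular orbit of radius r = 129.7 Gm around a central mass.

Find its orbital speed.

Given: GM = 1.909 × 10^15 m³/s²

Convert to SI: r = 129.7 Gm = 1.297e+11 m.
For a circular orbit, gravity supplies the centripetal force, so v = √(GM / r).
v = √(1.909e+15 / 1.297e+11) m/s ≈ 121.3 m/s = 121.3 m/s.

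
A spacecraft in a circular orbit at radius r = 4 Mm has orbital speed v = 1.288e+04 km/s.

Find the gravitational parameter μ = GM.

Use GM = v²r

Convert to SI: r = 4 Mm = 4e+06 m; v = 1.288e+04 km/s = 1.288e+07 m/s.
For a circular orbit v² = GM/r, so GM = v² · r.
GM = (1.288e+07)² · 4e+06 m³/s² ≈ 6.636e+20 m³/s² = 6.636 × 10^20 m³/s².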